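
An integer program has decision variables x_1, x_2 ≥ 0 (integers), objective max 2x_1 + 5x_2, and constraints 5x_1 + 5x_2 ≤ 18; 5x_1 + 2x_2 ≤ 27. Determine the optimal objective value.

15

Relaxing integrality, the LP optimum is 18.00 at (x_1,x_2) = (0, 3.6), which is not an integer point.
(x_1,x_2)=(0,3): 5·0+5·3=15≤18, 5·0+2·3=6≤27, objective 15.
(x_1,x_2)=(1,2): 5·1+5·2=15≤18, 5·1+2·2=9≤27, objective 12.
Maximum is 15 at (x_1,x_2)=(0,3).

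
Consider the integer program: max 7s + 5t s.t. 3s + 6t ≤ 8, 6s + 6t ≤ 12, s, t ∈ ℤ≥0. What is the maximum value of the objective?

(s,t)=(2,0) is feasible, giving 14.
(s,t)=(1,0) is feasible, giving 7.
Maximum is 14 at (s,t)=(2,0).

14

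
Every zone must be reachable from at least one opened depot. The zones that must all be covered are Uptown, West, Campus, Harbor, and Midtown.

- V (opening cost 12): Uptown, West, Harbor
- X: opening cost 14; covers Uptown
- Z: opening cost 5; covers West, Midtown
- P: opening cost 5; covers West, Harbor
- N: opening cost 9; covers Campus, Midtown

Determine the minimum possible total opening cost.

This is an integer covering problem.
The greedy cost-per-new-zone heuristic would pick Z, P, N, and V for 31, but a cheaper cover exists.
Choose V and N: together they cover Uptown, West, Campus, Harbor, Midtown — every zone.
Total opening cost: 12 + 9 = 21.
No cover costs less than 21.

21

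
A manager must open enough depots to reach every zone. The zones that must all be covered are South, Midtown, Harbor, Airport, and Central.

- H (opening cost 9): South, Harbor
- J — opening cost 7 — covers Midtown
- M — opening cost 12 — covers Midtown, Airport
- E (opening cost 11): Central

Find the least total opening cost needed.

Choose H, M, and E: together they cover South, Midtown, Harbor, Airport, Central — every zone.
Total opening cost: 9 + 12 + 11 = 32.
No cover costs less than 32.

32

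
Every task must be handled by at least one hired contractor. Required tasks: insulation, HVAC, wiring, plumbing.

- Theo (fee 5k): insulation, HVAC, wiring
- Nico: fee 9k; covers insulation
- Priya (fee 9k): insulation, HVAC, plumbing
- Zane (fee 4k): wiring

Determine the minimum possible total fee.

Choose Priya and Zane: together they cover insulation, HVAC, wiring, plumbing — every task.
Total fee: 9 + 4 = 13.

13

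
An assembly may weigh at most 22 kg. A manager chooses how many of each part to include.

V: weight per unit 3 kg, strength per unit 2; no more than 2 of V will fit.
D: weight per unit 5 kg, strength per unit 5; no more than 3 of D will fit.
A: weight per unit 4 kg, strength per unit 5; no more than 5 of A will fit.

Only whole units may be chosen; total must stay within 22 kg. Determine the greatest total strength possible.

1×D and 4×A: weight 21 ≤ 22, strength 1·5 + 4·5 = 25.
5×A: weight 20 ≤ 22, strength 5·5 = 25.
Best is 25.

25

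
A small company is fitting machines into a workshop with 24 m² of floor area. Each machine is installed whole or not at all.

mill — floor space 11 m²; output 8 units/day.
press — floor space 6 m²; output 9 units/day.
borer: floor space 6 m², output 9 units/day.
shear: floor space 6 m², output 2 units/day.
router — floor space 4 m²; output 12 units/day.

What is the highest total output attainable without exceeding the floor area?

32

This is a 0-1 knapsack instance.
press + borer + router: floor space 6 + 6 + 4 = 16 ≤ 24, output 9 + 9 + 12 = 30.
press + borer + shear + router: floor space 6 + 6 + 6 + 4 = 22 ≤ 24, output 9 + 9 + 2 + 12 = 32.
Best is press, borer, shear, and router with total output 32.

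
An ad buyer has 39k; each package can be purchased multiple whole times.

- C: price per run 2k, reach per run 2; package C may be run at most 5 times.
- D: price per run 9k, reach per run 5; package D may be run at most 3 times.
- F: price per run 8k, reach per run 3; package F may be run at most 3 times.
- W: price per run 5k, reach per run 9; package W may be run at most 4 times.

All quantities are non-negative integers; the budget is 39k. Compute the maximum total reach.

This is a bounded integer knapsack.
W has the best ratio (9/5); taking only W gives at most 4×9 = 36 (stopped by the supply cap of 4).
Mixing does better — 5×C, 1×D, and 4×W: price 39 ≤ 39, reach 5·2 + 1·5 + 4·9 = 51.

51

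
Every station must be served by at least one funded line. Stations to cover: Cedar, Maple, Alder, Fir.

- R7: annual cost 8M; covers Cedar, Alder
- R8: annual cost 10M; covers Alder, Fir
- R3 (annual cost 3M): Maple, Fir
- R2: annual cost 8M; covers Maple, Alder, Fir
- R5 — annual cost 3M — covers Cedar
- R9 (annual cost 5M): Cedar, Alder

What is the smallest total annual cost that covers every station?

This is an integer covering problem.
Choose R3 and R9: together they cover Cedar, Maple, Alder, Fir — every station.
Total annual cost: 3 + 5 = 8.
No cover costs less than 8.

8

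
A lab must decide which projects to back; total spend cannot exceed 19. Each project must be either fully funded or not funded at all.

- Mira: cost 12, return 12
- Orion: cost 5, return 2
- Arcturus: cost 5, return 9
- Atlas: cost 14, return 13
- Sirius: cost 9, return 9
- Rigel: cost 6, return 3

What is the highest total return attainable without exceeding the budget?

Allowing fractional choices, the relaxed optimum would be about 23.0, but projects are indivisible.
Arcturus + Atlas: cost 5 + 14 = 19 ≤ 19, return 9 + 13 = 22.
Orion + Arcturus + Sirius: cost 5 + 5 + 9 = 19 ≤ 19, return 2 + 9 + 9 = 20.
Mira + Arcturus: cost 12 + 5 = 17 ≤ 19, return 12 + 9 = 21.
Best is Arcturus and Atlas with total return 22.

22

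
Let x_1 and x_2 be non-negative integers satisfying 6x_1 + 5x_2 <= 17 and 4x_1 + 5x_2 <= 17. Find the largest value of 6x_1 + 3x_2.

15

(x_1,x_2)=(2,1) is feasible, giving 15.
(x_1,x_2)=(1,2) is feasible, giving 12.
(x_1,x_2)=(2,0) is feasible, giving 12.
No feasible integer point exceeds 15.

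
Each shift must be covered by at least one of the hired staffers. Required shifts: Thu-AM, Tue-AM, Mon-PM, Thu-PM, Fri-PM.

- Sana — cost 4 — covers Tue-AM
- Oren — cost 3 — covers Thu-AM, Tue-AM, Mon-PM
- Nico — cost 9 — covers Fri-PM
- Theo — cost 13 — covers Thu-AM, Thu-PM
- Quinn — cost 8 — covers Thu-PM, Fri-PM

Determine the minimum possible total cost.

11

Choose Oren and Quinn: together they cover Thu-AM, Tue-AM, Mon-PM, Thu-PM, Fri-PM — every shift.
Total cost: 3 + 8 = 11.
No cover costs less than 11.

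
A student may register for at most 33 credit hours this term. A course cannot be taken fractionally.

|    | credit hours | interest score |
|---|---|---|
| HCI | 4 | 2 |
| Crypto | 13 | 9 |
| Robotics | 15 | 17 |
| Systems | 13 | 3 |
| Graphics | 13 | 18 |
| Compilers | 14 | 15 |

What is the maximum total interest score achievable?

37

Take HCI, Robotics, and Graphics: credit hours 4 + 15 + 13 = 32 ≤ 33, interest score 2 + 17 + 18 = 37.
No other feasible combination does better.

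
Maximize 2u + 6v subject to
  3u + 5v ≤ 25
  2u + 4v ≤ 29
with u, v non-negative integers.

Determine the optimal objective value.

(u,v)=(0,5) is feasible, giving 30.
(u,v)=(1,4) is feasible, giving 26.
(u,v)=(0,4) is feasible, giving 24.
No feasible integer point exceeds 30.

30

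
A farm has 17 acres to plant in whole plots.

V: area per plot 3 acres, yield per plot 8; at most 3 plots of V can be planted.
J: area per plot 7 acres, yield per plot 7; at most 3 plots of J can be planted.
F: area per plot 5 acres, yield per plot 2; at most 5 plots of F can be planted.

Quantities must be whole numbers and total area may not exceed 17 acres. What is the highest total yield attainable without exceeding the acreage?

This is a bounded integer knapsack.
Take 3×V and 1×J: area 16 ≤ 17, yield 3·8 + 1·7 = 31.
V has the best ratio (8/3) and is taken to its limit of 3; remaining capacity is filled optimally with the others.

31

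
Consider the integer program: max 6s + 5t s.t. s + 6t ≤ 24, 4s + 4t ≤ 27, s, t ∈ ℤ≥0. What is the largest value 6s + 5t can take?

Relaxing integrality, the LP optimum is 40.50 at (s,t) = (6.75, 0), which is not an integer point.
(s,t)=(6,0): 1·6+6·0=6≤24, 4·6+4·0=24≤27, objective 36.
(s,t)=(5,1): 1·5+6·1=11≤24, 4·5+4·1=24≤27, objective 35.
Maximum is 36 at (s,t)=(6,0).

36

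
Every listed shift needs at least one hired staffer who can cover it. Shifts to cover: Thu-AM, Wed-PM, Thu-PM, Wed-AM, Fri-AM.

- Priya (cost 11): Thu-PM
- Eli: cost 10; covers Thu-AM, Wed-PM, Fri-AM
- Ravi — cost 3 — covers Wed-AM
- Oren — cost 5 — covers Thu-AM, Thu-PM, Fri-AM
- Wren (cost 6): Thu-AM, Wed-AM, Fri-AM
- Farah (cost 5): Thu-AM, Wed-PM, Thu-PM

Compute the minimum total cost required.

The greedy cost-per-new-shift heuristic would pick Oren, Ravi, and Farah for 13, but a cheaper cover exists.
Choose Wren and Farah: together they cover Thu-AM, Wed-PM, Thu-PM, Wed-AM, Fri-AM — every shift.
Total cost: 6 + 5 = 11.
No cover costs less than 11.

11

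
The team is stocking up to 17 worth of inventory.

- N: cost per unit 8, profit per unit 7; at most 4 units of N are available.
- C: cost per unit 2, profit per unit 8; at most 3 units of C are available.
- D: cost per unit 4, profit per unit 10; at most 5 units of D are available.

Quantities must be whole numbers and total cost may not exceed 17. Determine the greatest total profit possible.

Take 2×C and 3×D: cost 16 ≤ 17, profit 2·8 + 3·10 = 46.
No other integer combination yields more.

46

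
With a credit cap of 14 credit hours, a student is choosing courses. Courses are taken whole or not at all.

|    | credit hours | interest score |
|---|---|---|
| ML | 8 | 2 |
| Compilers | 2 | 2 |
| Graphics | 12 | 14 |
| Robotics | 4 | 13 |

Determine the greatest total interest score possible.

Take ML, Compilers, and Robotics: credit hours 8 + 2 + 4 = 14 ≤ 14, interest score 2 + 2 + 13 = 17.
No other feasible combination does better.

17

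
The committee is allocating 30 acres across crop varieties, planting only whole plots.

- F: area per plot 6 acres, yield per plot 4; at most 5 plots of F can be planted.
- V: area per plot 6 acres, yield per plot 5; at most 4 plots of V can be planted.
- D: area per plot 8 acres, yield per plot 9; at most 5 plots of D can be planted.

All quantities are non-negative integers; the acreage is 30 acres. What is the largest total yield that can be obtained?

1×F and 3×D: area 30 ≤ 30, yield 1·4 + 3·9 = 31.
1×V and 3×D: area 30 ≤ 30, yield 1·5 + 3·9 = 32.
Best is 32.

32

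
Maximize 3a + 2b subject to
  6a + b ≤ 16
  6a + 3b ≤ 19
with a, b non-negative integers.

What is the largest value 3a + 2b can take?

12

(a,b)=(0,6): 6·0+1·6=6≤16, 6·0+3·6=18≤19, objective 12.
(a,b)=(0,5): 6·0+1·5=5≤16, 6·0+3·5=15≤19, objective 10.
The best lattice point is (0,6), giving 12.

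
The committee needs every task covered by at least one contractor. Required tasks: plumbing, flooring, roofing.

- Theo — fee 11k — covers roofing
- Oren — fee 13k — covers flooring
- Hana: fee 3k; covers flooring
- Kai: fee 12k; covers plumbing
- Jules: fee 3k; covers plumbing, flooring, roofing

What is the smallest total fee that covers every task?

Jules alone covers plumbing, flooring, roofing — every task.
Total fee: 3.
No cover costs less than 3.

3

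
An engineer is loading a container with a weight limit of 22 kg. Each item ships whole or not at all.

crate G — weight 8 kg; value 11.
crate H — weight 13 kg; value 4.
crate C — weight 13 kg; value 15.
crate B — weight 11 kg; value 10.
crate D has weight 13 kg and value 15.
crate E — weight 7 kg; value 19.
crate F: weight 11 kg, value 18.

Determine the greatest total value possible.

37

Take crate E and crate F: weight 7 + 11 = 18 ≤ 22, value 19 + 18 = 37.
No other feasible combination does better.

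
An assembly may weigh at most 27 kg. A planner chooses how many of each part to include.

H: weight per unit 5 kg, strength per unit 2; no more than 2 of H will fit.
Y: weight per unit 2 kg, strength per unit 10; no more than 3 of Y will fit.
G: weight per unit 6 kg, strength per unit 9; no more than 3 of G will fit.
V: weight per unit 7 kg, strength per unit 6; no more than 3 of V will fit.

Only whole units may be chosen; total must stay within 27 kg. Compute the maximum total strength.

57

This is a bounded integer knapsack.
3×Y, 2×G, and 1×V: weight 25 ≤ 27, strength 3·10 + 2·9 + 1·6 = 54.
3×Y and 3×G: weight 24 ≤ 27, strength 3·10 + 3·9 = 57.
Best is 57.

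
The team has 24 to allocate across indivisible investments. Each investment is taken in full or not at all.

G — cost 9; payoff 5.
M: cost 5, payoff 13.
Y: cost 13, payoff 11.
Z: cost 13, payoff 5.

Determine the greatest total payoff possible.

24

Allowing fractional choices, the relaxed optimum would be about 27.3, but investments are indivisible.
M + Z: cost 5 + 13 = 18 ≤ 24, payoff 13 + 5 = 18.
G + M: cost 9 + 5 = 14 ≤ 24, payoff 5 + 13 = 18.
M + Y: cost 5 + 13 = 18 ≤ 24, payoff 13 + 11 = 24.
Best is M and Y with total payoff 24.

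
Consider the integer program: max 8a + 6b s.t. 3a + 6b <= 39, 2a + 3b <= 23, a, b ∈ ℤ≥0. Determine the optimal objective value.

88

The continuous relaxation peaks at (11.5, 0) with value 92.00; rounding to a feasible lattice point costs some objective.
(a,b)=(11,0) is feasible, giving 88.
(a,b)=(10,1) is feasible, giving 86.
(a,b)=(10,0) is feasible, giving 80.
No feasible integer point exceeds 88.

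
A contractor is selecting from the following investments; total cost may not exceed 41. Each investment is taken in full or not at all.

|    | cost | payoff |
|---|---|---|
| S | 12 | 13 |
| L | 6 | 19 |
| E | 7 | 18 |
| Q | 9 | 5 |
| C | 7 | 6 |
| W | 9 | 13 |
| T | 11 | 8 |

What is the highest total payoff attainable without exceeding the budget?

S + L + E + W: cost 12 + 6 + 7 + 9 = 34 ≤ 41, payoff 13 + 19 + 18 + 13 = 63.
L + E + C + W + T: cost 6 + 7 + 7 + 9 + 11 = 40 ≤ 41, payoff 19 + 18 + 6 + 13 + 8 = 64.
S + L + E + C + W: cost 12 + 6 + 7 + 7 + 9 = 41 ≤ 41, payoff 13 + 19 + 18 + 6 + 13 = 69.
Best is S, L, E, C, and W with total payoff 69.

69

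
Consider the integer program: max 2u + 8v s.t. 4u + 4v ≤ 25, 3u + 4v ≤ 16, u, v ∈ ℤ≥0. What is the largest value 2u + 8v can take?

32

(u,v)=(0,4) is feasible, giving 32.
(u,v)=(1,3) is feasible, giving 26.
(u,v)=(0,3) is feasible, giving 24.
Maximum is 32 at (u,v)=(0,4).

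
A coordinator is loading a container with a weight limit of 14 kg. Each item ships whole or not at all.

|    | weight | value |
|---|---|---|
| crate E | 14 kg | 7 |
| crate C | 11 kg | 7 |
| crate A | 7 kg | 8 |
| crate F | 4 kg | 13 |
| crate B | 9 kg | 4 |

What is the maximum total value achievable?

21

Allowing fractional choices, the relaxed optimum would be about 22.9, but items are indivisible.
crate A + crate F: weight 7 + 4 = 11 ≤ 14, value 8 + 13 = 21.
crate F + crate B: weight 4 + 9 = 13 ≤ 14, value 13 + 4 = 17.
crate F: weight 4 ≤ 14, value 13.
Best is crate A and crate F with total value 21.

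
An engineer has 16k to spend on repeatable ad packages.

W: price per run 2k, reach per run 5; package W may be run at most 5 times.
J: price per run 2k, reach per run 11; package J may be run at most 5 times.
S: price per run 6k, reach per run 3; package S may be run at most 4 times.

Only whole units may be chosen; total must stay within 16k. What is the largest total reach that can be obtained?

Take 3×W and 5×J: price 16 ≤ 16, reach 3·5 + 5·11 = 70.
J has the best ratio (11/2) and is taken to its limit of 5; remaining capacity is filled optimally with the others.

70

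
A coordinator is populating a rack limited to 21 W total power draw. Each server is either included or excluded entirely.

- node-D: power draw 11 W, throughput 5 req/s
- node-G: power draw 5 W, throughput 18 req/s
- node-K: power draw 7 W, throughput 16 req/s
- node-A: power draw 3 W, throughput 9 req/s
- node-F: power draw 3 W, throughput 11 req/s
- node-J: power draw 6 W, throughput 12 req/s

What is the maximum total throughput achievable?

57

Allowing fractional choices, the relaxed optimum would be about 60.0, but servers are indivisible.
node-G + node-K + node-A + node-J: power draw 5 + 7 + 3 + 6 = 21 ≤ 21, throughput 18 + 16 + 9 + 12 = 55.
node-G + node-K + node-A + node-F: power draw 5 + 7 + 3 + 3 = 18 ≤ 21, throughput 18 + 16 + 9 + 11 = 54.
node-G + node-K + node-F + node-J: power draw 5 + 7 + 3 + 6 = 21 ≤ 21, throughput 18 + 16 + 11 + 12 = 57.
Best is node-G, node-K, node-F, and node-J with total throughput 57.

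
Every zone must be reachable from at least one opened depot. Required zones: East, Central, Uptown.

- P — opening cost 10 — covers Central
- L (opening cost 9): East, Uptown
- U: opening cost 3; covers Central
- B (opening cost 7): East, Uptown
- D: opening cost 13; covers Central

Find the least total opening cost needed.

Choose U and B: together they cover East, Central, Uptown — every zone.
Total opening cost: 3 + 7 = 10.
No cover costs less than 10.

10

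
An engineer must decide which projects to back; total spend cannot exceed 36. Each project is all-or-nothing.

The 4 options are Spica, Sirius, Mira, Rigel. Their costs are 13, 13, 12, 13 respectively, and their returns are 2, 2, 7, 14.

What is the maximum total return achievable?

21

Treat it as a binary knapsack problem.
Allowing fractional choices, the relaxed optimum would be about 22.7, but projects are indivisible.
Mira + Rigel: cost 12 + 13 = 25 ≤ 36, return 7 + 14 = 21.
Spica + Rigel: cost 13 + 13 = 26 ≤ 36, return 2 + 14 = 16.
Sirius + Rigel: cost 13 + 13 = 26 ≤ 36, return 2 + 14 = 16.
Best is Mira and Rigel with total return 21.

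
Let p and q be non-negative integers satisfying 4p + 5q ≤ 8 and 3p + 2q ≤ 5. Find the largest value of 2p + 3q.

3

(p,q)=(0,1): 4·0+5·1=5≤8, 3·0+2·1=2≤5, objective 3.
(p,q)=(1,0): 4·1+5·0=4≤8, 3·1+2·0=3≤5, objective 2.
(p,q)=(0,0): 4·0+5·0=0≤8, 3·0+2·0=0≤5, objective 0.
Maximum is 3 at (p,q)=(0,1).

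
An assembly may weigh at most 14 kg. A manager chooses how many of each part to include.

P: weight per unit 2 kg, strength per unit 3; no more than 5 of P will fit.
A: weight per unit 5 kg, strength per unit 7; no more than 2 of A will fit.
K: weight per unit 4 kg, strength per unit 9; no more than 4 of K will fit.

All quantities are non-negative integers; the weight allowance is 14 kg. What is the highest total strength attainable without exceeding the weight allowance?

30

K has the best ratio (9/4); taking only K gives at most 3×9 = 27 (stopped by the weight limit).
Mixing does better — 1×P and 3×K: weight 14 ≤ 14, strength 1·3 + 3·9 = 30.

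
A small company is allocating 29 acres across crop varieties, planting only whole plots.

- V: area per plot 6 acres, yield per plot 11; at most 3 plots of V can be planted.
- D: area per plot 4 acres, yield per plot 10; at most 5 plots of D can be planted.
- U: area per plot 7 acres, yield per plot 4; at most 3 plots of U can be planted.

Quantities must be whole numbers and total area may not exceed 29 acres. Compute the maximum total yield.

62

D has the best ratio (10/4); taking only D gives at most 5×10 = 50 (stopped by the supply cap of 5).
Mixing does better — 2×V and 4×D: area 28 ≤ 29, yield 2·11 + 4·10 = 62.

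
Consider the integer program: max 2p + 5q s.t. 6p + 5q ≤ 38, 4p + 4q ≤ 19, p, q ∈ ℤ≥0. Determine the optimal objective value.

(p,q)=(0,4) is feasible, giving 20.
(p,q)=(1,3) is feasible, giving 17.
(p,q)=(0,3) is feasible, giving 15.
Maximum is 20 at (p,q)=(0,4).

20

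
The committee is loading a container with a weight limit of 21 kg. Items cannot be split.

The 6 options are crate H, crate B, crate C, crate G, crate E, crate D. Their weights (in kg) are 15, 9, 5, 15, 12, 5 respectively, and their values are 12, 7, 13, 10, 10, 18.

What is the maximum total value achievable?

crate H + crate D: weight 15 + 5 = 20 ≤ 21, value 12 + 18 = 30.
crate C + crate D: weight 5 + 5 = 10 ≤ 21, value 13 + 18 = 31.
crate B + crate C + crate D: weight 9 + 5 + 5 = 19 ≤ 21, value 7 + 13 + 18 = 38.
Best is crate B, crate C, and crate D with total value 38.

38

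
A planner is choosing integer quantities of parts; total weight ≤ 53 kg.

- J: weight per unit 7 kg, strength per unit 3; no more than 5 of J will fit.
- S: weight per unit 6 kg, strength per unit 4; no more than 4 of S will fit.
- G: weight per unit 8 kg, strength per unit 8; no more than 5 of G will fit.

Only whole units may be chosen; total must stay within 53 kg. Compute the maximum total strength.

48

This is a bounded integer knapsack.
Take 2×S and 5×G: weight 52 ≤ 53, strength 2·4 + 5·8 = 48.
G has the best ratio (8/8) and is taken to its limit of 5; remaining capacity is filled optimally with the others.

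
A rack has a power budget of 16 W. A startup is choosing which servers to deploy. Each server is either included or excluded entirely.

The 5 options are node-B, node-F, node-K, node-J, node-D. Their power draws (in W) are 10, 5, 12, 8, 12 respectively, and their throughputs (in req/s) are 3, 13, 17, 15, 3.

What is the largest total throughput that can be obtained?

28

Allowing fractional choices, the relaxed optimum would be about 32.2, but servers are indivisible.
node-B + node-F: power draw 10 + 5 = 15 ≤ 16, throughput 3 + 13 = 16.
node-K: power draw 12 ≤ 16, throughput 17.
node-F + node-J: power draw 5 + 8 = 13 ≤ 16, throughput 13 + 15 = 28.
Best is node-F and node-J with total throughput 28.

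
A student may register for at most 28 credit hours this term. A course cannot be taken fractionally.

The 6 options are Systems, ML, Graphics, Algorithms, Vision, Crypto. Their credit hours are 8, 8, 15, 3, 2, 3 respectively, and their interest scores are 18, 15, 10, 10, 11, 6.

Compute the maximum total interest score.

60

This is an integer program with binary decision variables.
Take Systems, ML, Algorithms, Vision, and Crypto: credit hours 8 + 8 + 3 + 2 + 3 = 24 ≤ 28, interest score 18 + 15 + 10 + 11 + 6 = 60.
No other feasible combination does better.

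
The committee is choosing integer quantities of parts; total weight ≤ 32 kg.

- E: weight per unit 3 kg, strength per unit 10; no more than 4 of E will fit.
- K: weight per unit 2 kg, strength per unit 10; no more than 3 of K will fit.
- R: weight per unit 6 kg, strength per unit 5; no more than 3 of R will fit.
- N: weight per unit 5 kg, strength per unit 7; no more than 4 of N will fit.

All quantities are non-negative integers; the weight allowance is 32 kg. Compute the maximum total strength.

4×E, 3×K, 1×R, and 1×N: weight 29 ≤ 32, strength 4·10 + 3·10 + 1·5 + 1·7 = 82.
4×E, 3×K, and 2×N: weight 28 ≤ 32, strength 4·10 + 3·10 + 2·7 = 84.
Best is 84.

84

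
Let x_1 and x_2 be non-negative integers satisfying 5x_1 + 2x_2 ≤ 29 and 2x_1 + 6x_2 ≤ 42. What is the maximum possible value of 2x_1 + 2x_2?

18

Relaxing integrality, the LP optimum is 18.62 at (x_1,x_2) = (3.46, 5.85), which is not an integer point.
(x_1,x_2)=(3,6): 5·3+2·6=27≤29, 2·3+6·6=42≤42, objective 18.
(x_1,x_2)=(4,4): 5·4+2·4=28≤29, 2·4+6·4=32≤42, objective 16.
(x_1,x_2)=(2,6): 5·2+2·6=22≤29, 2·2+6·6=40≤42, objective 16.
(x_1,x_2)=(3,5): 5·3+2·5=25≤29, 2·3+6·5=36≤42, objective 16.
Maximum is 18 at (x_1,x_2)=(3,6).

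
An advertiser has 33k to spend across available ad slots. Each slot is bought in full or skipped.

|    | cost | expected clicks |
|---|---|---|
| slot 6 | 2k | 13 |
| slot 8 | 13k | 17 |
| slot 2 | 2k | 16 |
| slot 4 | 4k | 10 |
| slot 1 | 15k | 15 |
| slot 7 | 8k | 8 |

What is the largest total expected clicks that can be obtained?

Allowing fractional choices, the relaxed optimum would be about 68.0, but ad slots are indivisible.
slot 6 + slot 2 + slot 4 + slot 1 + slot 7: cost 2 + 2 + 4 + 15 + 8 = 31 ≤ 33, expected clicks 13 + 16 + 10 + 15 + 8 = 62.
slot 6 + slot 8 + slot 2 + slot 1: cost 2 + 13 + 2 + 15 = 32 ≤ 33, expected clicks 13 + 17 + 16 + 15 = 61.
slot 6 + slot 8 + slot 2 + slot 4 + slot 7: cost 2 + 13 + 2 + 4 + 8 = 29 ≤ 33, expected clicks 13 + 17 + 16 + 10 + 8 = 64.
Best is slot 6, slot 8, slot 2, slot 4, and slot 7 with total expected clicks 64.

64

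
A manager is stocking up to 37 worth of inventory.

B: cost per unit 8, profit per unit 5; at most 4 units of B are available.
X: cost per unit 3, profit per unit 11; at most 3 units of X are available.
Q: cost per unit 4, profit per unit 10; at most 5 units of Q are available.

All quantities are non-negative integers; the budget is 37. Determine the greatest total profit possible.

3×X and 5×Q: cost 29 ≤ 37, profit 3·11 + 5·10 = 83.
1×B, 3×X, and 5×Q: cost 37 ≤ 37, profit 1·5 + 3·11 + 5·10 = 88.
Best is 88.

88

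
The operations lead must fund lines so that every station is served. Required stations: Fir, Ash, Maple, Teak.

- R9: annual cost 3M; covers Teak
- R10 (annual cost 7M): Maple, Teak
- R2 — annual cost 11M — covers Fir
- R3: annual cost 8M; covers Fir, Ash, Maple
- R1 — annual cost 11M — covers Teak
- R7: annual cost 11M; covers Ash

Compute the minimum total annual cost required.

11

Choose R9 and R3: together they cover Fir, Ash, Maple, Teak — every station.
Total annual cost: 3 + 8 = 11.
No cover costs less than 11.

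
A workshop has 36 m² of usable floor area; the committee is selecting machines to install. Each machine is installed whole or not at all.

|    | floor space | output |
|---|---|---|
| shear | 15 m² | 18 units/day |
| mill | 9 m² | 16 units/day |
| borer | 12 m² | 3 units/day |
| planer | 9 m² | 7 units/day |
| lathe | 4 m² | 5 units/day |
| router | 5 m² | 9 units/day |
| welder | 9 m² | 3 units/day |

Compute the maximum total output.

Treat it as a binary knapsack problem.
shear + mill + lathe + router: floor space 15 + 9 + 4 + 5 = 33 ≤ 36, output 18 + 16 + 5 + 9 = 48.
shear + mill + router: floor space 15 + 9 + 5 = 29 ≤ 36, output 18 + 16 + 9 = 43.
Best is shear, mill, lathe, and router with total output 48.

48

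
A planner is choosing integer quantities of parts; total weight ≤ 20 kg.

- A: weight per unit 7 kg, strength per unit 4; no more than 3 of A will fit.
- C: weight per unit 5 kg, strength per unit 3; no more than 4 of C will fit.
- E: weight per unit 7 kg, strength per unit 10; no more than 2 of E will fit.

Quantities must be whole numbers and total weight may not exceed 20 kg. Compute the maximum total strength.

23

This is a bounded integer knapsack.
E has the best ratio (10/7); taking only E gives at most 2×10 = 20 (stopped by the weight limit).
Mixing does better — 1×C and 2×E: weight 19 ≤ 20, strength 1·3 + 2·10 = 23.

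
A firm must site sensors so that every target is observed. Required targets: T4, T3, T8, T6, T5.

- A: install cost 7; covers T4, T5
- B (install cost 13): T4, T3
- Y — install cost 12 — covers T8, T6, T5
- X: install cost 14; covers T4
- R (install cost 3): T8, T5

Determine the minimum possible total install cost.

25

Choose B and Y: together they cover T4, T3, T8, T6, T5 — every target.
Total install cost: 13 + 12 = 25.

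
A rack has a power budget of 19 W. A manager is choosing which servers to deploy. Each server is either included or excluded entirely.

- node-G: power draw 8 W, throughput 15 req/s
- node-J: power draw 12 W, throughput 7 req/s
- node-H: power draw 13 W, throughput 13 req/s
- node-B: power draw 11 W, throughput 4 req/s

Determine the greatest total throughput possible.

Allowing fractional choices, the relaxed optimum would be about 26.0, but servers are indivisible.
node-H: power draw 13 ≤ 19, throughput 13.
node-G + node-B: power draw 8 + 11 = 19 ≤ 19, throughput 15 + 4 = 19.
node-G: power draw 8 ≤ 19, throughput 15.
Best is node-G and node-B with total throughput 19.

19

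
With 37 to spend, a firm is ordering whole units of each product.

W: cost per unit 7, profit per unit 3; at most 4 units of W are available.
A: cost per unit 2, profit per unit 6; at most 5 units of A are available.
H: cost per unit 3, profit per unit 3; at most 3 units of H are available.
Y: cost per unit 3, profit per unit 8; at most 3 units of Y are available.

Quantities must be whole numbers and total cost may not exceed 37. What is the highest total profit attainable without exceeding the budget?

66

A has the best ratio (6/2); taking only A gives at most 5×6 = 30 (stopped by the supply cap of 5).
Mixing does better — 1×W, 5×A, 3×H, and 3×Y: cost 35 ≤ 37, profit 1·3 + 5·6 + 3·3 + 3·8 = 66.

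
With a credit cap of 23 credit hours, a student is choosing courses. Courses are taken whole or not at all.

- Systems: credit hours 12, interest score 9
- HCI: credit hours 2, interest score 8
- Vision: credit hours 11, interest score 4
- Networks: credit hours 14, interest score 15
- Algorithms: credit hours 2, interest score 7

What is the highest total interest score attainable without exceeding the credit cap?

Allowing fractional choices, the relaxed optimum would be about 33.8, but courses are indivisible.
HCI + Networks + Algorithms: credit hours 2 + 14 + 2 = 18 ≤ 23, interest score 8 + 15 + 7 = 30.
Systems + HCI + Algorithms: credit hours 12 + 2 + 2 = 16 ≤ 23, interest score 9 + 8 + 7 = 24.
Best is HCI, Networks, and Algorithms with total interest score 30.

30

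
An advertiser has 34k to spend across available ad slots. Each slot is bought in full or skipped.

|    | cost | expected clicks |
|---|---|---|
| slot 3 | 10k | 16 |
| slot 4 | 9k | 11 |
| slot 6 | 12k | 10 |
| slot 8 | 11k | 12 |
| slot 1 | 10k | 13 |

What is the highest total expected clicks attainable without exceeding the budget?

Allowing fractional choices, the relaxed optimum would be about 45.5, but ad slots are indivisible.
slot 3 + slot 8 + slot 1: cost 10 + 11 + 10 = 31 ≤ 34, expected clicks 16 + 12 + 13 = 41.
slot 3 + slot 4 + slot 1: cost 10 + 9 + 10 = 29 ≤ 34, expected clicks 16 + 11 + 13 = 40.
slot 3 + slot 4 + slot 8: cost 10 + 9 + 11 = 30 ≤ 34, expected clicks 16 + 11 + 12 = 39.
Best is slot 3, slot 8, and slot 1 with total expected clicks 41.

41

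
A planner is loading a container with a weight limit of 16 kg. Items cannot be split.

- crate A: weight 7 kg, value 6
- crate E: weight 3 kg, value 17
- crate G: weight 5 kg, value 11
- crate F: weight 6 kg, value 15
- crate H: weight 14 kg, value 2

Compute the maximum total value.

crate E + crate G + crate F: weight 3 + 5 + 6 = 14 ≤ 16, value 17 + 11 + 15 = 43.
crate A + crate E + crate G: weight 7 + 3 + 5 = 15 ≤ 16, value 6 + 17 + 11 = 34.
crate A + crate E + crate F: weight 7 + 3 + 6 = 16 ≤ 16, value 6 + 17 + 15 = 38.
Best is crate E, crate G, and crate F with total value 43.

43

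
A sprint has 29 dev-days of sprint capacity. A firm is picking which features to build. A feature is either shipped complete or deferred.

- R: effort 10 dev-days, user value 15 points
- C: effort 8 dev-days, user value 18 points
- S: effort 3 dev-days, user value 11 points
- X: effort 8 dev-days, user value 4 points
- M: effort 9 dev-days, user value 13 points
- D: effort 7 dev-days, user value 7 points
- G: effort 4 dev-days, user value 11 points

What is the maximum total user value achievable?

55

R + C + S + G: effort 10 + 8 + 3 + 4 = 25 ≤ 29, user value 15 + 18 + 11 + 11 = 55.
C + S + M + G: effort 8 + 3 + 9 + 4 = 24 ≤ 29, user value 18 + 11 + 13 + 11 = 53.
Best is R, C, S, and G with total user value 55.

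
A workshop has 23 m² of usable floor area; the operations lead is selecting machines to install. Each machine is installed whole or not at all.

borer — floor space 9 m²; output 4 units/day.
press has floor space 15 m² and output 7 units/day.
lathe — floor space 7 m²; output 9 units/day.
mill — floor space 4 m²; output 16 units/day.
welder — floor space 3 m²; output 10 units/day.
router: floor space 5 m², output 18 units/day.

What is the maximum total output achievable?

53

mill + welder + router: floor space 4 + 3 + 5 = 12 ≤ 23, output 16 + 10 + 18 = 44.
lathe + mill + welder + router: floor space 7 + 4 + 3 + 5 = 19 ≤ 23, output 9 + 16 + 10 + 18 = 53.
borer + mill + welder + router: floor space 9 + 4 + 3 + 5 = 21 ≤ 23, output 4 + 16 + 10 + 18 = 48.
Best is lathe, mill, welder, and router with total output 53.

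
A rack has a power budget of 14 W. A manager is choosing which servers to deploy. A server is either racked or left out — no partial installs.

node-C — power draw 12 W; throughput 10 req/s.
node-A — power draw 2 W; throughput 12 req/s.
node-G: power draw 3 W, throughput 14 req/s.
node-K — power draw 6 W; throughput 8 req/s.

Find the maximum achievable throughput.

Allowing fractional choices, the relaxed optimum would be about 36.5, but servers are indivisible.
node-A + node-G: power draw 2 + 3 = 5 ≤ 14, throughput 12 + 14 = 26.
node-A + node-G + node-K: power draw 2 + 3 + 6 = 11 ≤ 14, throughput 12 + 14 + 8 = 34.
node-G + node-K: power draw 3 + 6 = 9 ≤ 14, throughput 14 + 8 = 22.
Best is node-A, node-G, and node-K with total throughput 34.

34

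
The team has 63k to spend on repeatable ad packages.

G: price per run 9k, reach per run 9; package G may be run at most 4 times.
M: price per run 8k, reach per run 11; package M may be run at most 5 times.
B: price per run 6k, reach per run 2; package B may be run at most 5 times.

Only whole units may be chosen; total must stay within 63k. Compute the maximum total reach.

This is a bounded integer knapsack.
M has the best ratio (11/8); taking only M gives at most 5×11 = 55 (stopped by the supply cap of 5).
Mixing does better — 2×G and 5×M: price 58 ≤ 63, reach 2·9 + 5·11 = 73.

73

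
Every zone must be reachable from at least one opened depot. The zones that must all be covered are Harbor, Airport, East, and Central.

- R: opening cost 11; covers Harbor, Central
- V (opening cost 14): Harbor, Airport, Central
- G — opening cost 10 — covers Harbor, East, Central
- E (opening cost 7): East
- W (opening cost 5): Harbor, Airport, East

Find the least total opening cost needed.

15

This is a weighted set-cover instance.
Choose G and W: together they cover Harbor, Airport, East, Central — every zone.
Total opening cost: 10 + 5 = 15.
No cover costs less than 15.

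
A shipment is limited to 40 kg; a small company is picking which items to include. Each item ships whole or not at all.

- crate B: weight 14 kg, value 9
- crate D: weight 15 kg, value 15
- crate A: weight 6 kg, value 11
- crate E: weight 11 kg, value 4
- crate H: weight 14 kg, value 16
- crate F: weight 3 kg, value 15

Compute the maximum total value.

crate B + crate D + crate A + crate F: weight 14 + 15 + 6 + 3 = 38 ≤ 40, value 9 + 15 + 11 + 15 = 50.
crate D + crate A + crate H + crate F: weight 15 + 6 + 14 + 3 = 38 ≤ 40, value 15 + 11 + 16 + 15 = 57.
crate B + crate A + crate H + crate F: weight 14 + 6 + 14 + 3 = 37 ≤ 40, value 9 + 11 + 16 + 15 = 51.
Best is crate D, crate A, crate H, and crate F with total value 57.

57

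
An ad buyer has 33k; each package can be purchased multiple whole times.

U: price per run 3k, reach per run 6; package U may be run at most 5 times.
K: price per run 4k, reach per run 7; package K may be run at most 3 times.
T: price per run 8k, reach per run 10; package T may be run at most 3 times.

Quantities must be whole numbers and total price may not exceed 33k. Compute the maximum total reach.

55

U has the best ratio (6/3); taking only U gives at most 5×6 = 30 (stopped by the supply cap of 5).
Mixing does better — 4×U, 3×K, and 1×T: price 32 ≤ 33, reach 4·6 + 3·7 + 1·10 = 55.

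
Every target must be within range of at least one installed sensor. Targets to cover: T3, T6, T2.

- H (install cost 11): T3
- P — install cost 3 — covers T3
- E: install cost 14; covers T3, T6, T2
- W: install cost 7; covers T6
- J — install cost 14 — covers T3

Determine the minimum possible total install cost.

14

This is a weighted set-cover instance.
The greedy cost-per-new-target heuristic would pick P and E for 17, but a cheaper cover exists.
E alone covers T3, T6, T2 — every target.
Total install cost: 14.
No cover costs less than 14.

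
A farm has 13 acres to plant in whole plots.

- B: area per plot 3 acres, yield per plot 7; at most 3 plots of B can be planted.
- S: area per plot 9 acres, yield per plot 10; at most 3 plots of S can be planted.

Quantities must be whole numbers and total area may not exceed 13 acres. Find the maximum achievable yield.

Take 3×B: area 9 ≤ 13, yield 3·7 = 21.
B has the best ratio (7/3) and is taken to its limit of 3; remaining capacity is filled optimally with the others.

21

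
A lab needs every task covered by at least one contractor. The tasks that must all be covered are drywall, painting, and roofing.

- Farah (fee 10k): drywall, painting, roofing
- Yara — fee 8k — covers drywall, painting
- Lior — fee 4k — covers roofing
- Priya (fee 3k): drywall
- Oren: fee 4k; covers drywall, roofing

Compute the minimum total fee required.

Farah alone covers drywall, painting, roofing — every task.
Total fee: 10.

10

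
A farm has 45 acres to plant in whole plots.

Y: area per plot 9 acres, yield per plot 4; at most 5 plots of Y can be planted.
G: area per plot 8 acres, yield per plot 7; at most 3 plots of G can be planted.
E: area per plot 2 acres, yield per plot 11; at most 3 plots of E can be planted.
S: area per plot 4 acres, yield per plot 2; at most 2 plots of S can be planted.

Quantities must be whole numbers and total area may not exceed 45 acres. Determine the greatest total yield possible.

60

Take 1×Y, 3×G, 3×E, and 1×S: area 43 ≤ 45, yield 1·4 + 3·7 + 3·11 + 1·2 = 60.
E has the best ratio (11/2) and is taken to its limit of 3; remaining capacity is filled optimally with the others.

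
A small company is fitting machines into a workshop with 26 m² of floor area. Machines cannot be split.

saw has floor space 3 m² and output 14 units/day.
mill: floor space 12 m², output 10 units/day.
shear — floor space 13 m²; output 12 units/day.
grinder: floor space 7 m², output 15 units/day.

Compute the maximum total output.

Treat it as a binary knapsack problem.
Take saw, shear, and grinder: floor space 3 + 13 + 7 = 23 ≤ 26, output 14 + 12 + 15 = 41.
No other feasible combination does better.

41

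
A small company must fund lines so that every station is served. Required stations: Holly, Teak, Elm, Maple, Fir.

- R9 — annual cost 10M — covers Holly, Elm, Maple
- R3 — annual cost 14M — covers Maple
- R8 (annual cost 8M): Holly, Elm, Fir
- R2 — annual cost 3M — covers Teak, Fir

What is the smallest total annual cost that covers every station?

This is an integer covering problem.
Choose R9 and R2: together they cover Holly, Teak, Elm, Maple, Fir — every station.
Total annual cost: 10 + 3 = 13.
No cover costs less than 13.

13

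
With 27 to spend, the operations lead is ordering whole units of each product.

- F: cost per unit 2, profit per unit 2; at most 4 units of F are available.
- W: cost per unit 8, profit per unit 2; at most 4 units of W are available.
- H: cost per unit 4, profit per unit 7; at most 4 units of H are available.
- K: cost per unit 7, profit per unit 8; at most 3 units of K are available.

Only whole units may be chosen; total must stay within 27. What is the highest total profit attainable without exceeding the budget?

H has the best ratio (7/4); taking only H gives at most 4×7 = 28 (stopped by the supply cap of 4).
Mixing does better — 2×F, 4×H, and 1×K: cost 27 ≤ 27, profit 2·2 + 4·7 + 1·8 = 40.

40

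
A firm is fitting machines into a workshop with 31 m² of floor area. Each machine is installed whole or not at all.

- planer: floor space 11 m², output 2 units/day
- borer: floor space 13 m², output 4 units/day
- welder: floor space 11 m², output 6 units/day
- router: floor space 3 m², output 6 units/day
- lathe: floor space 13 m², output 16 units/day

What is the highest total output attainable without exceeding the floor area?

Allowing fractional choices, the relaxed optimum would be about 29.2, but machines are indivisible.
welder + router + lathe: floor space 11 + 3 + 13 = 27 ≤ 31, output 6 + 6 + 16 = 28.
borer + router + lathe: floor space 13 + 3 + 13 = 29 ≤ 31, output 4 + 6 + 16 = 26.
Best is welder, router, and lathe with total output 28.

28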